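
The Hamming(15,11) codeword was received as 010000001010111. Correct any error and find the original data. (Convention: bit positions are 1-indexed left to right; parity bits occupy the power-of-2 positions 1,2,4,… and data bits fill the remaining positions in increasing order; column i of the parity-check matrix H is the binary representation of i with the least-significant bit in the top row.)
Syndrome s = H · r^T (mod 2), r = 010000001010111:
  s[0] = (101010101010101)·(010000001010111) mod 2 = 0+0+0+0+0+0+0+0+1+0+1+0+1+0+1 mod 2 = 0
  s[1] = (011001100110011)·(010000001010111) mod 2 = 0+1+0+0+0+0+0+0+0+0+1+0+0+1+1 mod 2 = 0
  s[2] = (000111100001111)·(010000001010111) mod 2 = 0+0+0+0+0+0+0+0+0+0+0+0+1+1+1 mod 2 = 1
  s[3] = (000000011111111)·(010000001010111) mod 2 = 0+0+0+0+0+0+0+0+1+0+1+0+1+1+1 mod 2 = 1
Syndrome = 0011
Column 12 of H equals this syndrome → error at bit 12 (1-indexed).
Flip bit 12: 010000001010111 → 010000001011111
Extract data bits at positions {3,5,6,7,9,10,11,12,13,14,15}: 00001011111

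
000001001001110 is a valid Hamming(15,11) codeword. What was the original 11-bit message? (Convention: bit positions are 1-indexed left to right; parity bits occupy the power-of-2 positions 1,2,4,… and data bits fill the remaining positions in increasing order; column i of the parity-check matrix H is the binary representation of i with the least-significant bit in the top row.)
Parity bits occupy power-of-2 positions; data bits are at positions {3,5,6,7,9,10,11,12,13,14,15} (1-indexed).
Extract: c[3]=0 c[5]=0 c[6]=1 c[7]=0 c[9]=1 c[10]=0 c[11]=0 c[12]=1 c[13]=1 c[14]=1 c[15]=0
Data = 00101001110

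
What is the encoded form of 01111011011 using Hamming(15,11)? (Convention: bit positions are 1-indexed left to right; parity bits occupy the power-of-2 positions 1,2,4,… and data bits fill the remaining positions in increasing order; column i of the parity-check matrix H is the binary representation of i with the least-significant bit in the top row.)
Codeword c = d · G (mod 2), d = 01111011011:
  c[0] = d·G[:,0] = (01111011011)·(11011010101) mod 2 = 0+1+0+1+1+0+1+0+0+0+1 mod 2 = 1
  c[1] = d·G[:,1] = (01111011011)·(10110110011) mod 2 = 0+0+1+1+0+0+1+0+0+1+1 mod 2 = 1
  c[2] = d·G[:,2] = (01111011011)·(10000000000) mod 2 = 0+0+0+0+0+0+0+0+0+0+0 mod 2 = 0
  c[3] = d·G[:,3] = (01111011011)·(01110001111) mod 2 = 0+1+1+1+0+0+0+1+0+1+1 mod 2 = 0
  c[4] = d·G[:,4] = (01111011011)·(01000000000) mod 2 = 0+1+0+0+0+0+0+0+0+0+0 mod 2 = 1
  c[5] = d·G[:,5] = (01111011011)·(00100000000) mod 2 = 0+0+1+0+0+0+0+0+0+0+0 mod 2 = 1
  c[6] = d·G[:,6] = (01111011011)·(00010000000) mod 2 = 0+0+0+1+0+0+0+0+0+0+0 mod 2 = 1
  c[7] = d·G[:,7] = (01111011011)·(00001111111) mod 2 = 0+0+0+0+1+0+1+1+0+1+1 mod 2 = 1
  c[8] = d·G[:,8] = (01111011011)·(00001000000) mod 2 = 0+0+0+0+1+0+0+0+0+0+0 mod 2 = 1
  c[9] = d·G[:,9] = (01111011011)·(00000100000) mod 2 = 0+0+0+0+0+0+0+0+0+0+0 mod 2 = 0
  c[10] = d·G[:,10] = (01111011011)·(00000010000) mod 2 = 0+0+0+0+0+0+1+0+0+0+0 mod 2 = 1
  c[11] = d·G[:,11] = (01111011011)·(00000001000) mod 2 = 0+0+0+0+0+0+0+1+0+0+0 mod 2 = 1
  c[12] = d·G[:,12] = (01111011011)·(00000000100) mod 2 = 0+0+0+0+0+0+0+0+0+0+0 mod 2 = 0
  c[13] = d·G[:,13] = (01111011011)·(00000000010) mod 2 = 0+0+0+0+0+0+0+0+0+1+0 mod 2 = 1
  c[14] = d·G[:,14] = (01111011011)·(00000000001) mod 2 = 0+0+0+0+0+0+0+0+0+0+1 mod 2 = 1
Codeword = 110011111011011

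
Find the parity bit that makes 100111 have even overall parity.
Sum of data bits: 1+0+0+1+1+1 = 4.
4 mod 2 = 0, so parity bit = 0.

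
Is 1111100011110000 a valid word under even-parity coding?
Sum of all bits: 1+1+1+1+1+0+0+0+1+1+1+1+0+0+0+0 = 9; 9 mod 2 = 1. Result is 1 → parity error detected.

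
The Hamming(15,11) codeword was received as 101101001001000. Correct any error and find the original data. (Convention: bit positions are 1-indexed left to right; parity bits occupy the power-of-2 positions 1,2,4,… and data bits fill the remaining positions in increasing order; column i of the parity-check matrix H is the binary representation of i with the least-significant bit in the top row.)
Syndrome s = H · r^T (mod 2), r = 101101001001000:
  s[0] = (101010101010101)·(101101001001000) mod 2 = 1+0+1+0+0+0+0+0+1+0+0+0+0+0+0 mod 2 = 1
  s[1] = (011001100110011)·(101101001001000) mod 2 = 0+0+1+0+0+1+0+0+0+0+0+0+0+0+0 mod 2 = 0
  s[2] = (000111100001111)·(101101001001000) mod 2 = 0+0+0+1+0+1+0+0+0+0+0+1+0+0+0 mod 2 = 1
  s[3] = (000000011111111)·(101101001001000) mod 2 = 0+0+0+0+0+0+0+0+1+0+0+1+0+0+0 mod 2 = 0
Syndrome = 1010
Column 5 of H equals this syndrome → error at bit 5 (1-indexed).
Flip bit 5: 101101001001000 → 101111001001000
Extract data bits at positions {3,5,6,7,9,10,11,12,13,14,15}: 11101001000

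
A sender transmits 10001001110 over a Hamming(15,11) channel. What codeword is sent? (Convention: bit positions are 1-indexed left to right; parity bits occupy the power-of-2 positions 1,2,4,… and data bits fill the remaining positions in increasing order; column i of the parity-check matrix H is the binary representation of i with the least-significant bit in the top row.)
Codeword c = d · G (mod 2), d = 10001001110:
  c[0] = d·G[:,0] = (10001001110)·(11011010101) mod 2 = 1+0+0+0+1+0+0+0+1+0+0 mod 2 = 1
  c[1] = d·G[:,1] = (10001001110)·(10110110011) mod 2 = 1+0+0+0+0+0+0+0+0+1+0 mod 2 = 0
  c[2] = d·G[:,2] = (10001001110)·(10000000000) mod 2 = 1+0+0+0+0+0+0+0+0+0+0 mod 2 = 1
  c[3] = d·G[:,3] = (10001001110)·(01110001111) mod 2 = 0+0+0+0+0+0+0+1+1+1+0 mod 2 = 1
  c[4] = d·G[:,4] = (10001001110)·(01000000000) mod 2 = 0+0+0+0+0+0+0+0+0+0+0 mod 2 = 0
  c[5] = d·G[:,5] = (10001001110)·(00100000000) mod 2 = 0+0+0+0+0+0+0+0+0+0+0 mod 2 = 0
  c[6] = d·G[:,6] = (10001001110)·(00010000000) mod 2 = 0+0+0+0+0+0+0+0+0+0+0 mod 2 = 0
  c[7] = d·G[:,7] = (10001001110)·(00001111111) mod 2 = 0+0+0+0+1+0+0+1+1+1+0 mod 2 = 0
  c[8] = d·G[:,8] = (10001001110)·(00001000000) mod 2 = 0+0+0+0+1+0+0+0+0+0+0 mod 2 = 1
  c[9] = d·G[:,9] = (10001001110)·(00000100000) mod 2 = 0+0+0+0+0+0+0+0+0+0+0 mod 2 = 0
  c[10] = d·G[:,10] = (10001001110)·(00000010000) mod 2 = 0+0+0+0+0+0+0+0+0+0+0 mod 2 = 0
  c[11] = d·G[:,11] = (10001001110)·(00000001000) mod 2 = 0+0+0+0+0+0+0+1+0+0+0 mod 2 = 1
  c[12] = d·G[:,12] = (10001001110)·(00000000100) mod 2 = 0+0+0+0+0+0+0+0+1+0+0 mod 2 = 1
  c[13] = d·G[:,13] = (10001001110)·(00000000010) mod 2 = 0+0+0+0+0+0+0+0+0+1+0 mod 2 = 1
  c[14] = d·G[:,14] = (10001001110)·(00000000001) mod 2 = 0+0+0+0+0+0+0+0+0+0+0 mod 2 = 0
Codeword = 101100001001110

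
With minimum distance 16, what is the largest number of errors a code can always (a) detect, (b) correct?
(a) Detection requires d_min ≥ e+1, so e ≤ d_min − 1 = 15.
(b) Correction requires d_min ≥ 2t+1, so t ≤ ⌊(d_min − 1)/2⌋ = ⌊15/2⌋ = 7.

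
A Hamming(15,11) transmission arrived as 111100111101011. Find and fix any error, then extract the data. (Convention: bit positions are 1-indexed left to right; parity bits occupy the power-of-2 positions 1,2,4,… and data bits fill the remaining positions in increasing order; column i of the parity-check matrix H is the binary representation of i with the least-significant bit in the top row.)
Syndrome s = H · r^T (mod 2), r = 111100111101011:
  s[0] = (101010101010101)·(111100111101011) mod 2 = 1+0+1+0+0+0+1+0+1+0+0+0+0+0+1 mod 2 = 1
  s[1] = (011001100110011)·(111100111101011) mod 2 = 0+1+1+0+0+0+1+0+0+1+0+0+0+1+1 mod 2 = 0
  s[2] = (000111100001111)·(111100111101011) mod 2 = 0+0+0+1+0+0+1+0+0+0+0+1+0+1+1 mod 2 = 1
  s[3] = (000000011111111)·(111100111101011) mod 2 = 0+0+0+0+0+0+0+1+1+1+0+1+0+1+1 mod 2 = 0
Syndrome = 1010
Column 5 of H equals this syndrome → error at bit 5 (1-indexed).
Flip bit 5: 111100111101011 → 111110111101011
Extract data bits at positions {3,5,6,7,9,10,11,12,13,14,15}: 11011101011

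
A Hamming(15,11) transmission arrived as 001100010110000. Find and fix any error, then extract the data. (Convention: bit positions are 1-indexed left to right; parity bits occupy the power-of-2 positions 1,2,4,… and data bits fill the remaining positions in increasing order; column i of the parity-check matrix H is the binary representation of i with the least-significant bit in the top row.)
Syndrome s = H · r^T (mod 2), r = 001100010110000:
  s[0] = (101010101010101)·(001100010110000) mod 2 = 0+0+1+0+0+0+0+0+0+0+1+0+0+0+0 mod 2 = 0
  s[1] = (011001100110011)·(001100010110000) mod 2 = 0+0+1+0+0+0+0+0+0+1+1+0+0+0+0 mod 2 = 1
  s[2] = (000111100001111)·(001100010110000) mod 2 = 0+0+0+1+0+0+0+0+0+0+0+0+0+0+0 mod 2 = 1
  s[3] = (000000011111111)·(001100010110000) mod 2 = 0+0+0+0+0+0+0+1+0+1+1+0+0+0+0 mod 2 = 1
Syndrome = 0111
Column 14 of H equals this syndrome → error at bit 14 (1-indexed).
Flip bit 14: 001100010110000 → 001100010110010
Extract data bits at positions {3,5,6,7,9,10,11,12,13,14,15}: 10000110010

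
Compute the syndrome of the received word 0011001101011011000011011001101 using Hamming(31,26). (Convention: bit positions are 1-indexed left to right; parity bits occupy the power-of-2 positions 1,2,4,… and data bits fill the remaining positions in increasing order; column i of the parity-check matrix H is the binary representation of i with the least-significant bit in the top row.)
Syndrome s = H · r^T (mod 2), r = 0011001101011011000011011001101:
  s[0] = (1010101010101010101010101010101)·(0011001101011011000011011001101) mod 2 = 0+0+1+0+0+0+1+0+0+0+0+0+1+0+1+0+0+0+0+0+1+0+0+0+1+0+0+0+1+0+1 mod 2 = 0
  s[1] = (0110011001100110011001100110011)·(0011001101011011000011011001101) mod 2 = 0+0+1+0+0+0+1+0+0+1+0+0+0+0+1+0+0+0+0+0+0+1+0+0+0+0+0+0+0+0+1 mod 2 = 0
  s[2] = (0001111000011110000111100001111)·(0011001101011011000011011001101) mod 2 = 0+0+0+1+0+0+1+0+0+0+0+1+1+0+1+0+0+0+0+0+1+1+0+0+0+0+0+1+1+0+1 mod 2 = 0
  s[3] = (0000000111111110000000011111111)·(0011001101011011000011011001101) mod 2 = 0+0+0+0+0+0+0+1+0+1+0+1+1+0+1+0+0+0+0+0+0+0+0+1+1+0+0+1+1+0+1 mod 2 = 0
  s[4] = (0000000000000001111111111111111)·(0011001101011011000011011001101) mod 2 = 0+0+0+0+0+0+0+0+0+0+0+0+0+0+0+1+0+0+0+0+1+1+0+1+1+0+0+1+1+0+1 mod 2 = 0
Syndrome = 00000
s = 0: no error detected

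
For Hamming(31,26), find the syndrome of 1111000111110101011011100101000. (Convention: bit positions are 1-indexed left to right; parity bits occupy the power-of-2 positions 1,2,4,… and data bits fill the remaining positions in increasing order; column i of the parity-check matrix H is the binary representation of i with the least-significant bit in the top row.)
Syndrome s = H · r^T (mod 2), r = 1111000111110101011011100101000:
  s[0] = (1010101010101010101010101010101)·(1111000111110101011011100101000) mod 2 = 1+0+1+0+0+0+0+0+1+0+1+0+0+0+0+0+0+0+1+0+1+0+1+0+0+0+0+0+0+0+0 mod 2 = 1
  s[1] = (0110011001100110011001100110011)·(1111000111110101011011100101000) mod 2 = 0+1+1+0+0+0+0+0+0+1+1+0+0+1+0+0+0+1+1+0+0+1+1+0+0+1+0+0+0+0+0 mod 2 = 0
  s[2] = (0001111000011110000111100001111)·(1111000111110101011011100101000) mod 2 = 0+0+0+1+0+0+0+0+0+0+0+1+0+1+0+0+0+0+0+0+1+1+1+0+0+0+0+1+0+0+0 mod 2 = 1
  s[3] = (0000000111111110000000011111111)·(1111000111110101011011100101000) mod 2 = 0+0+0+0+0+0+0+1+1+1+1+1+0+1+0+0+0+0+0+0+0+0+0+0+0+1+0+1+0+0+0 mod 2 = 0
  s[4] = (0000000000000001111111111111111)·(1111000111110101011011100101000) mod 2 = 0+0+0+0+0+0+0+0+0+0+0+0+0+0+0+1+0+1+1+0+1+1+1+0+0+1+0+1+0+0+0 mod 2 = 0
Syndrome = 10100
Non-zero syndrome: error at position 5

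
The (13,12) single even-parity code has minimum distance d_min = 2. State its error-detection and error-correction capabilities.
Detection only: up to d_min − 1 = 1 errors.
Correction: up to ⌊(d_min − 1)/2⌋ = ⌊1/2⌋ = 0 errors.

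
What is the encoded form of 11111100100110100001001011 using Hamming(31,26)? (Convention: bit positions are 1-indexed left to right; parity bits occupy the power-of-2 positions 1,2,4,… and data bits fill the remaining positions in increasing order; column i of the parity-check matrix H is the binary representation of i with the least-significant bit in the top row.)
Codeword c = d · G (mod 2), d = 11111100100110100001001011:
  c[0] = d·G[:,0] = (11111100100110100001001011)·(11011010101101010101010101) mod 2 = 1+1+0+1+1+0+0+0+1+0+0+1+0+0+0+0+0+0+0+1+0+0+0+0+0+1 mod 2 = 0
  c[1] = d·G[:,1] = (11111100100110100001001011)·(10110110011011001100110011) mod 2 = 1+0+1+1+0+1+0+0+0+0+0+0+1+0+0+0+0+0+0+0+0+0+0+0+1+1 mod 2 = 1
  c[2] = d·G[:,2] = (11111100100110100001001011)·(10000000000000000000000000) mod 2 = 1+0+0+0+0+0+0+0+0+0+0+0+0+0+0+0+0+0+0+0+0+0+0+0+0+0 mod 2 = 1
  c[3] = d·G[:,3] = (11111100100110100001001011)·(01110001111000111100001111) mod 2 = 0+1+1+1+0+0+0+0+1+0+0+0+0+0+1+0+0+0+0+0+0+0+1+0+1+1 mod 2 = 0
  c[4] = d·G[:,4] = (11111100100110100001001011)·(01000000000000000000000000) mod 2 = 0+1+0+0+0+0+0+0+0+0+0+0+0+0+0+0+0+0+0+0+0+0+0+0+0+0 mod 2 = 1
  c[5] = d·G[:,5] = (11111100100110100001001011)·(00100000000000000000000000) mod 2 = 0+0+1+0+0+0+0+0+0+0+0+0+0+0+0+0+0+0+0+0+0+0+0+0+0+0 mod 2 = 1
  c[6] = d·G[:,6] = (11111100100110100001001011)·(00010000000000000000000000) mod 2 = 0+0+0+1+0+0+0+0+0+0+0+0+0+0+0+0+0+0+0+0+0+0+0+0+0+0 mod 2 = 1
  c[7] = d·G[:,7] = (11111100100110100001001011)·(00001111111000000011111111) mod 2 = 0+0+0+0+1+1+0+0+1+0+0+0+0+0+0+0+0+0+0+1+0+0+1+0+1+1 mod 2 = 1
  c[8] = d·G[:,8] = (11111100100110100001001011)·(00001000000000000000000000) mod 2 = 0+0+0+0+1+0+0+0+0+0+0+0+0+0+0+0+0+0+0+0+0+0+0+0+0+0 mod 2 = 1
  c[9] = d·G[:,9] = (11111100100110100001001011)·(00000100000000000000000000) mod 2 = 0+0+0+0+0+1+0+0+0+0+0+0+0+0+0+0+0+0+0+0+0+0+0+0+0+0 mod 2 = 1
  c[10] = d·G[:,10] = (11111100100110100001001011)·(00000010000000000000000000) mod 2 = 0+0+0+0+0+0+0+0+0+0+0+0+0+0+0+0+0+0+0+0+0+0+0+0+0+0 mod 2 = 0
  c[11] = d·G[:,11] = (11111100100110100001001011)·(00000001000000000000000000) mod 2 = 0+0+0+0+0+0+0+0+0+0+0+0+0+0+0+0+0+0+0+0+0+0+0+0+0+0 mod 2 = 0
  c[12] = d·G[:,12] = (11111100100110100001001011)·(00000000100000000000000000) mod 2 = 0+0+0+0+0+0+0+0+1+0+0+0+0+0+0+0+0+0+0+0+0+0+0+0+0+0 mod 2 = 1
  c[13] = d·G[:,13] = (11111100100110100001001011)·(00000000010000000000000000) mod 2 = 0+0+0+0+0+0+0+0+0+0+0+0+0+0+0+0+0+0+0+0+0+0+0+0+0+0 mod 2 = 0
  c[14] = d·G[:,14] = (11111100100110100001001011)·(00000000001000000000000000) mod 2 = 0+0+0+0+0+0+0+0+0+0+0+0+0+0+0+0+0+0+0+0+0+0+0+0+0+0 mod 2 = 0
  c[15] = d·G[:,15] = (11111100100110100001001011)·(00000000000111111111111111) mod 2 = 0+0+0+0+0+0+0+0+0+0+0+1+1+0+1+0+0+0+0+1+0+0+1+0+1+1 mod 2 = 1
  c[16] = d·G[:,16] = (11111100100110100001001011)·(00000000000100000000000000) mod 2 = 0+0+0+0+0+0+0+0+0+0+0+1+0+0+0+0+0+0+0+0+0+0+0+0+0+0 mod 2 = 1
  c[17] = d·G[:,17] = (11111100100110100001001011)·(00000000000010000000000000) mod 2 = 0+0+0+0+0+0+0+0+0+0+0+0+1+0+0+0+0+0+0+0+0+0+0+0+0+0 mod 2 = 1
  c[18] = d·G[:,18] = (11111100100110100001001011)·(00000000000001000000000000) mod 2 = 0+0+0+0+0+0+0+0+0+0+0+0+0+0+0+0+0+0+0+0+0+0+0+0+0+0 mod 2 = 0
  c[19] = d·G[:,19] = (11111100100110100001001011)·(00000000000000100000000000) mod 2 = 0+0+0+0+0+0+0+0+0+0+0+0+0+0+1+0+0+0+0+0+0+0+0+0+0+0 mod 2 = 1
  c[20] = d·G[:,20] = (11111100100110100001001011)·(00000000000000010000000000) mod 2 = 0+0+0+0+0+0+0+0+0+0+0+0+0+0+0+0+0+0+0+0+0+0+0+0+0+0 mod 2 = 0
  c[21] = d·G[:,21] = (11111100100110100001001011)·(00000000000000001000000000) mod 2 = 0+0+0+0+0+0+0+0+0+0+0+0+0+0+0+0+0+0+0+0+0+0+0+0+0+0 mod 2 = 0
  c[22] = d·G[:,22] = (11111100100110100001001011)·(00000000000000000100000000) mod 2 = 0+0+0+0+0+0+0+0+0+0+0+0+0+0+0+0+0+0+0+0+0+0+0+0+0+0 mod 2 = 0
  c[23] = d·G[:,23] = (11111100100110100001001011)·(00000000000000000010000000) mod 2 = 0+0+0+0+0+0+0+0+0+0+0+0+0+0+0+0+0+0+0+0+0+0+0+0+0+0 mod 2 = 0
  c[24] = d·G[:,24] = (11111100100110100001001011)·(00000000000000000001000000) mod 2 = 0+0+0+0+0+0+0+0+0+0+0+0+0+0+0+0+0+0+0+1+0+0+0+0+0+0 mod 2 = 1
  c[25] = d·G[:,25] = (11111100100110100001001011)·(00000000000000000000100000) mod 2 = 0+0+0+0+0+0+0+0+0+0+0+0+0+0+0+0+0+0+0+0+0+0+0+0+0+0 mod 2 = 0
  c[26] = d·G[:,26] = (11111100100110100001001011)·(00000000000000000000010000) mod 2 = 0+0+0+0+0+0+0+0+0+0+0+0+0+0+0+0+0+0+0+0+0+0+0+0+0+0 mod 2 = 0
  c[27] = d·G[:,27] = (11111100100110100001001011)·(00000000000000000000001000) mod 2 = 0+0+0+0+0+0+0+0+0+0+0+0+0+0+0+0+0+0+0+0+0+0+1+0+0+0 mod 2 = 1
  c[28] = d·G[:,28] = (11111100100110100001001011)·(00000000000000000000000100) mod 2 = 0+0+0+0+0+0+0+0+0+0+0+0+0+0+0+0+0+0+0+0+0+0+0+0+0+0 mod 2 = 0
  c[29] = d·G[:,29] = (11111100100110100001001011)·(00000000000000000000000010) mod 2 = 0+0+0+0+0+0+0+0+0+0+0+0+0+0+0+0+0+0+0+0+0+0+0+0+1+0 mod 2 = 1
  c[30] = d·G[:,30] = (11111100100110100001001011)·(00000000000000000000000001) mod 2 = 0+0+0+0+0+0+0+0+0+0+0+0+0+0+0+0+0+0+0+0+0+0+0+0+0+1 mod 2 = 1
Codeword = 0110111111001001110100001001011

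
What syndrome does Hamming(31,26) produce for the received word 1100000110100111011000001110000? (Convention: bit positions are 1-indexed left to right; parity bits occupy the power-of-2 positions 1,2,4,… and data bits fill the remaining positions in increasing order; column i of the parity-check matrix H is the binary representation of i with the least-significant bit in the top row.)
Syndrome s = H · r^T (mod 2), r = 1100000110100111011000001110000:
  s[0] = (1010101010101010101010101010101)·(1100000110100111011000001110000) mod 2 = 1+0+0+0+0+0+0+0+1+0+1+0+0+0+1+0+0+0+1+0+0+0+0+0+1+0+1+0+0+0+0 mod 2 = 1
  s[1] = (0110011001100110011001100110011)·(1100000110100111011000001110000) mod 2 = 0+1+0+0+0+0+0+0+0+0+1+0+0+1+1+0+0+1+1+0+0+0+0+0+0+1+1+0+0+0+0 mod 2 = 0
  s[2] = (0001111000011110000111100001111)·(1100000110100111011000001110000) mod 2 = 0+0+0+0+0+0+0+0+0+0+0+0+0+1+1+0+0+0+0+0+0+0+0+0+0+0+0+0+0+0+0 mod 2 = 0
  s[3] = (0000000111111110000000011111111)·(1100000110100111011000001110000) mod 2 = 0+0+0+0+0+0+0+1+1+0+1+0+0+1+1+0+0+0+0+0+0+0+0+0+1+1+1+0+0+0+0 mod 2 = 0
  s[4] = (0000000000000001111111111111111)·(1100000110100111011000001110000) mod 2 = 0+0+0+0+0+0+0+0+0+0+0+0+0+0+0+1+0+1+1+0+0+0+0+0+1+1+1+0+0+0+0 mod 2 = 0
Syndrome = 10000
Non-zero syndrome: error at position 1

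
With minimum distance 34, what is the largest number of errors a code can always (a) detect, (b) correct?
(a) Detection requires d_min ≥ e+1, so e ≤ d_min − 1 = 33.
(b) Correction requires d_min ≥ 2t+1, so t ≤ ⌊(d_min − 1)/2⌋ = ⌊33/2⌋ = 16.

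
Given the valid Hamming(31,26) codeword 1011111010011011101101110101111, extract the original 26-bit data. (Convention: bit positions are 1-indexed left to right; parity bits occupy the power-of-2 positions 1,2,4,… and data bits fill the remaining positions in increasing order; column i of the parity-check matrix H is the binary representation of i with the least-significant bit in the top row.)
Parity bits occupy power-of-2 positions; data bits are at positions {3,5,6,7,9,10,11,12,13,14,15,17,18,19,20,21,22,23,24,25,26,27,28,29,30,31} (1-indexed).
Extract: c[3]=1 c[5]=1 c[6]=1 c[7]=1 c[9]=1 c[10]=0 c[11]=0 c[12]=1 c[13]=1 c[14]=0 c[15]=1 c[17]=1 c[18]=0 c[19]=1 c[20]=1 c[21]=0 c[22]=1 c[23]=1 c[24]=1 c[25]=0 c[26]=1 c[27]=0 c[28]=1 c[29]=1 c[30]=1 c[31]=1
Data = 11111001101101101110101111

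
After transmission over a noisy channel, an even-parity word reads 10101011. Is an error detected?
Sum of received bits: 1+0+1+0+1+0+1+1 = 5; 5 mod 2 = 1. Result is 1 ≠ 0 → error detected.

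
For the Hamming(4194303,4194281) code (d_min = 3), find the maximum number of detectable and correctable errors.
Detection only: up to d_min − 1 = 2 errors.
Correction: up to ⌊(d_min − 1)/2⌋ = ⌊2/2⌋ = 1 errors.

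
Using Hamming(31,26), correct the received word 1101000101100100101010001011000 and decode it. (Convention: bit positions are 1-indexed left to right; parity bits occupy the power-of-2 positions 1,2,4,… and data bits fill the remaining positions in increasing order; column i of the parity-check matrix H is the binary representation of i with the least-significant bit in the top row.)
Syndrome s = H · r^T (mod 2), r = 1101000101100100101010001011000:
  s[0] = (1010101010101010101010101010101)·(1101000101100100101010001011000) mod 2 = 1+0+0+0+0+0+0+0+0+0+1+0+0+0+0+0+1+0+1+0+1+0+0+0+1+0+1+0+0+0+0 mod 2 = 1
  s[1] = (0110011001100110011001100110011)·(1101000101100100101010001011000) mod 2 = 0+1+0+0+0+0+0+0+0+1+1+0+0+1+0+0+0+0+1+0+0+0+0+0+0+0+1+0+0+0+0 mod 2 = 0
  s[2] = (0001111000011110000111100001111)·(1101000101100100101010001011000) mod 2 = 0+0+0+1+0+0+0+0+0+0+0+0+0+1+0+0+0+0+0+0+1+0+0+0+0+0+0+1+0+0+0 mod 2 = 0
  s[3] = (0000000111111110000000011111111)·(1101000101100100101010001011000) mod 2 = 0+0+0+0+0+0+0+1+0+1+1+0+0+1+0+0+0+0+0+0+0+0+0+0+1+0+1+1+0+0+0 mod 2 = 1
  s[4] = (0000000000000001111111111111111)·(1101000101100100101010001011000) mod 2 = 0+0+0+0+0+0+0+0+0+0+0+0+0+0+0+0+1+0+1+0+1+0+0+0+1+0+1+1+0+0+0 mod 2 = 0
Syndrome = 10010
Column 9 of H equals this syndrome → error at bit 9 (1-indexed).
Flip bit 9: 1101000101100100101010001011000 → 1101000111100100101010001011000
Extract data bits at positions {3,5,6,7,9,10,11,12,13,14,15,17,18,19,20,21,22,23,24,25,26,27,28,29,30,31}: 00001110010101010001011000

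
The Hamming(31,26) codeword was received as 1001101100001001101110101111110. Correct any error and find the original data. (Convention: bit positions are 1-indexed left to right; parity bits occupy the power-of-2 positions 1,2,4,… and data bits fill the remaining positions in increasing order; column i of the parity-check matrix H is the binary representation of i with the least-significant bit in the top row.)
Syndrome s = H · r^T (mod 2), r = 1001101100001001101110101111110:
  s[0] = (1010101010101010101010101010101)·(1001101100001001101110101111110) mod 2 = 1+0+0+0+1+0+1+0+0+0+0+0+1+0+0+0+1+0+1+0+1+0+1+0+1+0+1+0+1+0+0 mod 2 = 1
  s[1] = (0110011001100110011001100110011)·(1001101100001001101110101111110) mod 2 = 0+0+0+0+0+0+1+0+0+0+0+0+0+0+0+0+0+0+1+0+0+0+1+0+0+1+1+0+0+1+0 mod 2 = 0
  s[2] = (0001111000011110000111100001111)·(1001101100001001101110101111110) mod 2 = 0+0+0+1+1+0+1+0+0+0+0+0+1+0+0+0+0+0+0+1+1+0+1+0+0+0+0+1+1+1+0 mod 2 = 0
  s[3] = (0000000111111110000000011111111)·(1001101100001001101110101111110) mod 2 = 0+0+0+0+0+0+0+1+0+0+0+0+1+0+0+0+0+0+0+0+0+0+0+0+1+1+1+1+1+1+0 mod 2 = 0
  s[4] = (0000000000000001111111111111111)·(1001101100001001101110101111110) mod 2 = 0+0+0+0+0+0+0+0+0+0+0+0+0+0+0+1+1+0+1+1+1+0+1+0+1+1+1+1+1+1+0 mod 2 = 0
Syndrome = 10000
Column 1 of H equals this syndrome → error at bit 1 (1-indexed).
Flip bit 1: 1001101100001001101110101111110 → 0001101100001001101110101111110
Extract data bits at positions {3,5,6,7,9,10,11,12,13,14,15,17,18,19,20,21,22,23,24,25,26,27,28,29,30,31}: 01010000100101110101111110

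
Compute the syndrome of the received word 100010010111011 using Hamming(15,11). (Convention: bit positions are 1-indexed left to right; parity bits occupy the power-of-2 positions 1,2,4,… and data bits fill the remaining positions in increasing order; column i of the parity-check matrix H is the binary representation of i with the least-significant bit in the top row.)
Syndrome s = H · r^T (mod 2), r = 100010010111011:
  s[0] = (101010101010101)·(100010010111011) mod 2 = 1+0+0+0+1+0+0+0+0+0+1+0+0+0+1 mod 2 = 0
  s[1] = (011001100110011)·(100010010111011) mod 2 = 0+0+0+0+0+0+0+0+0+1+1+0+0+1+1 mod 2 = 0
  s[2] = (000111100001111)·(100010010111011) mod 2 = 0+0+0+0+1+0+0+0+0+0+0+1+0+1+1 mod 2 = 0
  s[3] = (000000011111111)·(100010010111011) mod 2 = 0+0+0+0+0+0+0+1+0+1+1+1+0+1+1 mod 2 = 0
Syndrome = 0000
s = 0: no error detected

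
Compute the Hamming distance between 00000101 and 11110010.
XOR = 11110111, count of 1s = 7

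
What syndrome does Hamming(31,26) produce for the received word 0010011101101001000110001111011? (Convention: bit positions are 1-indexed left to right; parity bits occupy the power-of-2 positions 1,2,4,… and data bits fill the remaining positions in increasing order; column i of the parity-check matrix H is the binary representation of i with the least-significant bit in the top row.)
Syndrome s = H · r^T (mod 2), r = 0010011101101001000110001111011:
  s[0] = (1010101010101010101010101010101)·(0010011101101001000110001111011) mod 2 = 0+0+1+0+0+0+1+0+0+0+1+0+1+0+0+0+0+0+0+0+1+0+0+0+1+0+1+0+0+0+1 mod 2 = 0
  s[1] = (0110011001100110011001100110011)·(0010011101101001000110001111011) mod 2 = 0+0+1+0+0+1+1+0+0+1+1+0+0+0+0+0+0+0+0+0+0+0+0+0+0+1+1+0+0+1+1 mod 2 = 1
  s[2] = (0001111000011110000111100001111)·(0010011101101001000110001111011) mod 2 = 0+0+0+0+0+1+1+0+0+0+0+0+1+0+0+0+0+0+0+1+1+0+0+0+0+0+0+1+0+1+1 mod 2 = 0
  s[3] = (0000000111111110000000011111111)·(0010011101101001000110001111011) mod 2 = 0+0+0+0+0+0+0+1+0+1+1+0+1+0+0+0+0+0+0+0+0+0+0+0+1+1+1+1+0+1+1 mod 2 = 0
  s[4] = (0000000000000001111111111111111)·(0010011101101001000110001111011) mod 2 = 0+0+0+0+0+0+0+0+0+0+0+0+0+0+0+1+0+0+0+1+1+0+0+0+1+1+1+1+0+1+1 mod 2 = 1
Syndrome = 01001
Non-zero syndrome: error at position 18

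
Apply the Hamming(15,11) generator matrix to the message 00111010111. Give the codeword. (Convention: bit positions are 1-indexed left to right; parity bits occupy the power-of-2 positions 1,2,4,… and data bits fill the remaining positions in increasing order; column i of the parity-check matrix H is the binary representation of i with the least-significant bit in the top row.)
Codeword c = d · G (mod 2), d = 00111010111:
  c[0] = d·G[:,0] = (00111010111)·(11011010101) mod 2 = 0+0+0+1+1+0+1+0+1+0+1 mod 2 = 1
  c[1] = d·G[:,1] = (00111010111)·(10110110011) mod 2 = 0+0+1+1+0+0+1+0+0+1+1 mod 2 = 1
  c[2] = d·G[:,2] = (00111010111)·(10000000000) mod 2 = 0+0+0+0+0+0+0+0+0+0+0 mod 2 = 0
  c[3] = d·G[:,3] = (00111010111)·(01110001111) mod 2 = 0+0+1+1+0+0+0+0+1+1+1 mod 2 = 1
  c[4] = d·G[:,4] = (00111010111)·(01000000000) mod 2 = 0+0+0+0+0+0+0+0+0+0+0 mod 2 = 0
  c[5] = d·G[:,5] = (00111010111)·(00100000000) mod 2 = 0+0+1+0+0+0+0+0+0+0+0 mod 2 = 1
  c[6] = d·G[:,6] = (00111010111)·(00010000000) mod 2 = 0+0+0+1+0+0+0+0+0+0+0 mod 2 = 1
  c[7] = d·G[:,7] = (00111010111)·(00001111111) mod 2 = 0+0+0+0+1+0+1+0+1+1+1 mod 2 = 1
  c[8] = d·G[:,8] = (00111010111)·(00001000000) mod 2 = 0+0+0+0+1+0+0+0+0+0+0 mod 2 = 1
  c[9] = d·G[:,9] = (00111010111)·(00000100000) mod 2 = 0+0+0+0+0+0+0+0+0+0+0 mod 2 = 0
  c[10] = d·G[:,10] = (00111010111)·(00000010000) mod 2 = 0+0+0+0+0+0+1+0+0+0+0 mod 2 = 1
  c[11] = d·G[:,11] = (00111010111)·(00000001000) mod 2 = 0+0+0+0+0+0+0+0+0+0+0 mod 2 = 0
  c[12] = d·G[:,12] = (00111010111)·(00000000100) mod 2 = 0+0+0+0+0+0+0+0+1+0+0 mod 2 = 1
  c[13] = d·G[:,13] = (00111010111)·(00000000010) mod 2 = 0+0+0+0+0+0+0+0+0+1+0 mod 2 = 1
  c[14] = d·G[:,14] = (00111010111)·(00000000001) mod 2 = 0+0+0+0+0+0+0+0+0+0+1 mod 2 = 1
Codeword = 110101111010111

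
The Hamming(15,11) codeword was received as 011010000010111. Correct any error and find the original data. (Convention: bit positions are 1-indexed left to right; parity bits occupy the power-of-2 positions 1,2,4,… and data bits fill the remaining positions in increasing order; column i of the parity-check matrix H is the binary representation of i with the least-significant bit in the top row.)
Syndrome s = H · r^T (mod 2), r = 011010000010111:
  s[0] = (101010101010101)·(011010000010111) mod 2 = 0+0+1+0+1+0+0+0+0+0+1+0+1+0+1 mod 2 = 1
  s[1] = (011001100110011)·(011010000010111) mod 2 = 0+1+1+0+0+0+0+0+0+0+1+0+0+1+1 mod 2 = 1
  s[2] = (000111100001111)·(011010000010111) mod 2 = 0+0+0+0+1+0+0+0+0+0+0+0+1+1+1 mod 2 = 0
  s[3] = (000000011111111)·(011010000010111) mod 2 = 0+0+0+0+0+0+0+0+0+0+1+0+1+1+1 mod 2 = 0
Syndrome = 1100
Column 3 of H equals this syndrome → error at bit 3 (1-indexed).
Flip bit 3: 011010000010111 → 010010000010111
Extract data bits at positions {3,5,6,7,9,10,11,12,13,14,15}: 01000010111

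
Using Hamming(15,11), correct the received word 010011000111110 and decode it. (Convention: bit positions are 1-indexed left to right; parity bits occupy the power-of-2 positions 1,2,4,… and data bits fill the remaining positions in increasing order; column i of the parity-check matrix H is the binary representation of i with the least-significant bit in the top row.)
Syndrome s = H · r^T (mod 2), r = 010011000111110:
  s[0] = (101010101010101)·(010011000111110) mod 2 = 0+0+0+0+1+0+0+0+0+0+1+0+1+0+0 mod 2 = 1
  s[1] = (011001100110011)·(010011000111110) mod 2 = 0+1+0+0+0+1+0+0+0+1+1+0+0+1+0 mod 2 = 1
  s[2] = (000111100001111)·(010011000111110) mod 2 = 0+0+0+0+1+1+0+0+0+0+0+1+1+1+0 mod 2 = 1
  s[3] = (000000011111111)·(010011000111110) mod 2 = 0+0+0+0+0+0+0+0+0+1+1+1+1+1+0 mod 2 = 1
Syndrome = 1111
Column 15 of H equals this syndrome → error at bit 15 (1-indexed).
Flip bit 15: 010011000111110 → 010011000111111
Extract data bits at positions {3,5,6,7,9,10,11,12,13,14,15}: 01100111111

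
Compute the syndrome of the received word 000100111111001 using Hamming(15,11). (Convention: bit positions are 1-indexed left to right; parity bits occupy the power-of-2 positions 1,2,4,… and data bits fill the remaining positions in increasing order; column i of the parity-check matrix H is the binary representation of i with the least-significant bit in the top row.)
Syndrome s = H · r^T (mod 2), r = 000100111111001:
  s[0] = (101010101010101)·(000100111111001) mod 2 = 0+0+0+0+0+0+1+0+1+0+1+0+0+0+1 mod 2 = 0
  s[1] = (011001100110011)·(000100111111001) mod 2 = 0+0+0+0+0+0+1+0+0+1+1+0+0+0+1 mod 2 = 0
  s[2] = (000111100001111)·(000100111111001) mod 2 = 0+0+0+1+0+0+1+0+0+0+0+1+0+0+1 mod 2 = 0
  s[3] = (000000011111111)·(000100111111001) mod 2 = 0+0+0+0+0+0+0+1+1+1+1+1+0+0+1 mod 2 = 0
Syndrome = 0000
s = 0: no error detected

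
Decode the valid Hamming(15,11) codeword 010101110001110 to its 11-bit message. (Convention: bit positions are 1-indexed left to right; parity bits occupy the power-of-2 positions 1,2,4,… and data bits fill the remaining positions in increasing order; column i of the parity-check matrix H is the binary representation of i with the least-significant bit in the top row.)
Parity bits occupy power-of-2 positions; data bits are at positions {3,5,6,7,9,10,11,12,13,14,15} (1-indexed).
Extract: c[3]=0 c[5]=0 c[6]=1 c[7]=1 c[9]=0 c[10]=0 c[11]=0 c[12]=1 c[13]=1 c[14]=1 c[15]=0
Data = 00110001110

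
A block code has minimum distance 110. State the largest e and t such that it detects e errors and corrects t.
(a) Detection requires d_min ≥ e+1, so e ≤ d_min − 1 = 109.
(b) Correction requires d_min ≥ 2t+1, so t ≤ ⌊(d_min − 1)/2⌋ = ⌊109/2⌋ = 54.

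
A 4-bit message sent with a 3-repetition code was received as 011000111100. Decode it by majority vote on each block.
Split into 3-bit blocks and majority-vote each:
  block 1 = 011: 2 ones, 1 zeros → 1
  block 2 = 000: 0 ones, 3 zeros → 0
  block 3 = 111: 3 ones, 0 zeros → 1
  block 4 = 100: 1 ones, 2 zeros → 0
Decoded = 1010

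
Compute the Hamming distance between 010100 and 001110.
XOR = 011010, count of 1s = 3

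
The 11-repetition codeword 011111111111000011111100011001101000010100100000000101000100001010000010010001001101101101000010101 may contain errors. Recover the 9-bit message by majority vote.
Split into 11-bit blocks and majority-vote each:
  block 1 = 01111111111: 10 ones, 1 zeros → 1
  block 2 = 10000111111: 7 ones, 4 zeros → 1
  block 3 = 00011001101: 5 ones, 6 zeros → 0
  block 4 = 00001010010: 3 ones, 8 zeros → 0
  block 5 = 00000001010: 2 ones, 9 zeros → 0
  block 6 = 00100001010: 3 ones, 8 zeros → 0
  block 7 = 00001001000: 2 ones, 9 zeros → 0
  block 8 = 10011011011: 7 ones, 4 zeros → 1
  block 9 = 01000010101: 4 ones, 7 zeros → 0
Decoded = 110000010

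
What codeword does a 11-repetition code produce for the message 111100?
Repeat each bit 11× and concatenate:
1→11111111111  1→11111111111  1→11111111111  1→11111111111  0→00000000000  0→00000000000
Codeword = 111111111111111111111111111111111111111111110000000000000000000000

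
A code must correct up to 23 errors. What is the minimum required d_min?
Correcting t errors requires d_min ≥ 2t + 1 = 2·23 + 1 = 47.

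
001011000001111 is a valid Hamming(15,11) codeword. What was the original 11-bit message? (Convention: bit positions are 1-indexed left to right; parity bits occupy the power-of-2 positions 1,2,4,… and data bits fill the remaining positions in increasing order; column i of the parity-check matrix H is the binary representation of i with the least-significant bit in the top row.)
Parity bits occupy power-of-2 positions; data bits are at positions {3,5,6,7,9,10,11,12,13,14,15} (1-indexed).
Extract: c[3]=1 c[5]=1 c[6]=1 c[7]=0 c[9]=0 c[10]=0 c[11]=0 c[12]=1 c[13]=1 c[14]=1 c[15]=1
Data = 11100001111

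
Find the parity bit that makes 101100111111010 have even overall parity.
Sum of data bits: 1+0+1+1+0+0+1+1+1+1+1+1+0+1+0 = 10.
10 mod 2 = 0, so parity bit = 0.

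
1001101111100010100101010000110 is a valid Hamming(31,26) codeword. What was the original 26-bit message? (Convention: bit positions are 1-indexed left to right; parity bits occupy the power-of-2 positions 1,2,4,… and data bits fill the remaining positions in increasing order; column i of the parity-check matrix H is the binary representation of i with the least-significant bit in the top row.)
Parity bits occupy power-of-2 positions; data bits are at positions {3,5,6,7,9,10,11,12,13,14,15,17,18,19,20,21,22,23,24,25,26,27,28,29,30,31} (1-indexed).
Extract: c[3]=0 c[5]=1 c[6]=0 c[7]=1 c[9]=1 c[10]=1 c[11]=1 c[12]=0 c[13]=0 c[14]=0 c[15]=1 c[17]=1 c[18]=0 c[19]=0 c[20]=1 c[21]=0 c[22]=1 c[23]=0 c[24]=1 c[25]=0 c[26]=0 c[27]=0 c[28]=0 c[29]=1 c[30]=1 c[31]=0
Data = 01011110001100101010000110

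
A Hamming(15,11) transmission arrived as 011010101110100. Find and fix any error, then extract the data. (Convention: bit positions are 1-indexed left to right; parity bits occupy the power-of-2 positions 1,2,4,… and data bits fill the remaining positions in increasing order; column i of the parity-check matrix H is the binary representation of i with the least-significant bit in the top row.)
Syndrome s = H · r^T (mod 2), r = 011010101110100:
  s[0] = (101010101010101)·(011010101110100) mod 2 = 0+0+1+0+1+0+1+0+1+0+1+0+1+0+0 mod 2 = 0
  s[1] = (011001100110011)·(011010101110100) mod 2 = 0+1+1+0+0+0+1+0+0+1+1+0+0+0+0 mod 2 = 1
  s[2] = (000111100001111)·(011010101110100) mod 2 = 0+0+0+0+1+0+1+0+0+0+0+0+1+0+0 mod 2 = 1
  s[3] = (000000011111111)·(011010101110100) mod 2 = 0+0+0+0+0+0+0+0+1+1+1+0+1+0+0 mod 2 = 0
Syndrome = 0110
Column 6 of H equals this syndrome → error at bit 6 (1-indexed).
Flip bit 6: 011010101110100 → 011011101110100
Extract data bits at positions {3,5,6,7,9,10,11,12,13,14,15}: 11111110100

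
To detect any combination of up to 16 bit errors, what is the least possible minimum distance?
Detecting e errors requires d_min ≥ e + 1 = 16 + 1 = 17.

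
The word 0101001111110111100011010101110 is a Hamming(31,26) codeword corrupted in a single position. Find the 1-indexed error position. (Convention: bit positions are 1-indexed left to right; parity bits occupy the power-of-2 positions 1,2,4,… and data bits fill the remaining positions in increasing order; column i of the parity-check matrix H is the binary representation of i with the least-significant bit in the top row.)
Syndrome s = H · r^T (mod 2), r = 0101001111110111100011010101110:
  s[0] = (1010101010101010101010101010101)·(0101001111110111100011010101110) mod 2 = 0+0+0+0+0+0+1+0+1+0+1+0+0+0+1+0+1+0+0+0+1+0+0+0+0+0+0+0+1+0+0 mod 2 = 1
  s[1] = (0110011001100110011001100110011)·(0101001111110111100011010101110) mod 2 = 0+1+0+0+0+0+1+0+0+1+1+0+0+1+1+0+0+0+0+0+0+1+0+0+0+1+0+0+0+1+0 mod 2 = 1
  s[2] = (0001111000011110000111100001111)·(0101001111110111100011010101110) mod 2 = 0+0+0+1+0+0+1+0+0+0+0+1+0+1+1+0+0+0+0+0+1+1+0+0+0+0+0+1+1+1+0 mod 2 = 0
  s[3] = (0000000111111110000000011111111)·(0101001111110111100011010101110) mod 2 = 0+0+0+0+0+0+0+1+1+1+1+1+0+1+1+0+0+0+0+0+0+0+0+1+0+1+0+1+1+1+0 mod 2 = 0
  s[4] = (0000000000000001111111111111111)·(0101001111110111100011010101110) mod 2 = 0+0+0+0+0+0+0+0+0+0+0+0+0+0+0+1+1+0+0+0+1+1+0+1+0+1+0+1+1+1+0 mod 2 = 1
Syndrome = 11001
Column i of H is the binary representation of i, so the syndrome is the binary index of the flipped bit.
Read s = 11001 with s[0] as LSB: 1·2^0 + 1·2^1 + 0·2^2 + 0·2^3 + 1·2^4 = 19.
Error is at bit position 19.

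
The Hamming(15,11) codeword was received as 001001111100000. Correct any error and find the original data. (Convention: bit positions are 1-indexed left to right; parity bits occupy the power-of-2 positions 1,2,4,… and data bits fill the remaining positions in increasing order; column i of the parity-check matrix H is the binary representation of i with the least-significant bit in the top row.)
Syndrome s = H · r^T (mod 2), r = 001001111100000:
  s[0] = (101010101010101)·(001001111100000) mod 2 = 0+0+1+0+0+0+1+0+1+0+0+0+0+0+0 mod 2 = 1
  s[1] = (011001100110011)·(001001111100000) mod 2 = 0+0+1+0+0+1+1+0+0+1+0+0+0+0+0 mod 2 = 0
  s[2] = (000111100001111)·(001001111100000) mod 2 = 0+0+0+0+0+1+1+0+0+0+0+0+0+0+0 mod 2 = 0
  s[3] = (000000011111111)·(001001111100000) mod 2 = 0+0+0+0+0+0+0+1+1+1+0+0+0+0+0 mod 2 = 1
Syndrome = 1001
Column 9 of H equals this syndrome → error at bit 9 (1-indexed).
Flip bit 9: 001001111100000 → 001001110100000
Extract data bits at positions {3,5,6,7,9,10,11,12,13,14,15}: 10110100000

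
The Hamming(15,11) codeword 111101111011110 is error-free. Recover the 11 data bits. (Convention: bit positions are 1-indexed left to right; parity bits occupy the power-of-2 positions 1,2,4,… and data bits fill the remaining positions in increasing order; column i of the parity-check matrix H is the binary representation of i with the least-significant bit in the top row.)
Parity bits occupy power-of-2 positions; data bits are at positions {3,5,6,7,9,10,11,12,13,14,15} (1-indexed).
Extract: c[3]=1 c[5]=0 c[6]=1 c[7]=1 c[9]=1 c[10]=0 c[11]=1 c[12]=1 c[13]=1 c[14]=1 c[15]=0
Data = 10111011110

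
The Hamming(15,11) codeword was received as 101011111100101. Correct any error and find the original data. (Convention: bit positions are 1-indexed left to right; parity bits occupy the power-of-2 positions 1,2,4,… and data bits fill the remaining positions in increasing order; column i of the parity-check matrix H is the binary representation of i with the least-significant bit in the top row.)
Syndrome s = H · r^T (mod 2), r = 101011111100101:
  s[0] = (101010101010101)·(101011111100101) mod 2 = 1+0+1+0+1+0+1+0+1+0+0+0+1+0+1 mod 2 = 1
  s[1] = (011001100110011)·(101011111100101) mod 2 = 0+0+1+0+0+1+1+0+0+1+0+0+0+0+1 mod 2 = 1
  s[2] = (000111100001111)·(101011111100101) mod 2 = 0+0+0+0+1+1+1+0+0+0+0+0+1+0+1 mod 2 = 1
  s[3] = (000000011111111)·(101011111100101) mod 2 = 0+0+0+0+0+0+0+1+1+1+0+0+1+0+1 mod 2 = 1
Syndrome = 1111
Column 15 of H equals this syndrome → error at bit 15 (1-indexed).
Flip bit 15: 101011111100101 → 101011111100100
Extract data bits at positions {3,5,6,7,9,10,11,12,13,14,15}: 11111100100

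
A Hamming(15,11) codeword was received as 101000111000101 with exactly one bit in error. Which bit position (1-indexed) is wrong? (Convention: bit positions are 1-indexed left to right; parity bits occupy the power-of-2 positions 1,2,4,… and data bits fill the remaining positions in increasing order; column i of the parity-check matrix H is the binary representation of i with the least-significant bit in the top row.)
Syndrome s = H · r^T (mod 2), r = 101000111000101:
  s[0] = (101010101010101)·(101000111000101) mod 2 = 1+0+1+0+0+0+1+0+1+0+0+0+1+0+1 mod 2 = 0
  s[1] = (011001100110011)·(101000111000101) mod 2 = 0+0+1+0+0+0+1+0+0+0+0+0+0+0+1 mod 2 = 1
  s[2] = (000111100001111)·(101000111000101) mod 2 = 0+0+0+0+0+0+1+0+0+0+0+0+1+0+1 mod 2 = 1
  s[3] = (000000011111111)·(101000111000101) mod 2 = 0+0+0+0+0+0+0+1+1+0+0+0+1+0+1 mod 2 = 0
Syndrome = 0110
Column i of H is the binary representation of i, so the syndrome is the binary index of the flipped bit.
Read s = 0110 with s[0] as LSB: 0·2^0 + 1·2^1 + 1·2^2 + 0·2^3 = 6.
Error is at bit position 6.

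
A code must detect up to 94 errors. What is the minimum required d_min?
Detecting e errors requires d_min ≥ e + 1 = 94 + 1 = 95.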